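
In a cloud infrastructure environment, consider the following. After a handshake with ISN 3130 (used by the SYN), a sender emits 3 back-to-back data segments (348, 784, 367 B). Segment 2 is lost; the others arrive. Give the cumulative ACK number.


SYN uses sequence number 3130; first data byte = ISN + 1 = 3131.
Segment 1: SEQ = 3131, len = 348 B, covers [3131, 3478]
Segment 2: SEQ = 3479, len = 784 B, covers [3479, 4262] [LOST]
Segment 3: SEQ = 4263, len = 367 B, covers [4263, 4629]
In-order data received: bytes [3131, 3478] (segments 1..1).
Segment 2 missing -> gap begins at byte 3479; later segments buffered out of order.
Cumulative ACK = next expected in-order byte = 3131 + 348 = 3479

3479


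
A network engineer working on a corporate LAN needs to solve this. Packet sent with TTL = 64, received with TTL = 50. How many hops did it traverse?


Given: initial TTL = 64, received TTL = 50
Hops = initial TTL - received TTL
Hops = 64 - 50 = 14

14


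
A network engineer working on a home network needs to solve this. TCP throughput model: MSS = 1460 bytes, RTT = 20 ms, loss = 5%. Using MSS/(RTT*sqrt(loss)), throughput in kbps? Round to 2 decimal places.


Given: MSS = 1460 bytes, RTT = 20 ms, loss = 5%
RTT in seconds = 20 / 1000 = 0.02
Loss rate = 5% = 0.05
sqrt(loss) = sqrt(0.05) = 0.223606797750
Throughput (bytes/s) = 1460 / (0.02 * 0.223606797750) = 326465.9247
Throughput (kbps) = 326465.9247 * 8 / 1000 = 2611.727398 -> 2611.73 kbps (2 dp)

2611.73


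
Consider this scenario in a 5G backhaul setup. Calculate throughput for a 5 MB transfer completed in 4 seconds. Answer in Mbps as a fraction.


Given: file = 5 MB, time = 4 s
File in Mb = 5 * 8 = 40 Mb
Throughput = 40 / 4 Mbps
Throughput = 10 Mbps

10


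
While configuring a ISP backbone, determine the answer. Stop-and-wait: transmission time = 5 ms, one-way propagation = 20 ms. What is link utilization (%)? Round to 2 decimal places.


Given: Ttrans = 5 ms, Tprop = 20 ms
RTT = 2 * Tprop = 2 * 20 = 40 ms
U = Ttrans / (Ttrans + RTT)
U = 5 / (5 + 40)
U = 5 / 45 = 0.111111
U% = 11.11%

11.11


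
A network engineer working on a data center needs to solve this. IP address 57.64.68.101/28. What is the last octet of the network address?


Given: IP = 57.64.68.101, prefix = /28
Subnet mask = 255.255.255.240
Last octet of IP: 101
Last octet of mask: 240
Network last octet = 101 AND 240 = 96

96


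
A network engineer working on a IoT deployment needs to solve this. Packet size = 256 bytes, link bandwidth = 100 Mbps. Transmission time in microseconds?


Given: packet = 256 bytes, bandwidth = 100 Mbps
Packet in bits = 256 * 8 = 2048 bits
Bandwidth = 100 * 10^6 = 100000000 bps
Time = 2048 / 100000000 seconds
Time in us = 2048 * 10^6 / 100000000 = 20.48

20.48


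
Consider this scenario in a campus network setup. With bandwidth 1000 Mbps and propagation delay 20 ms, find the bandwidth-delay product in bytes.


Given: bandwidth = 1000 Mbps, delay = 20 ms
BDP in bits = 1000 * 10^6 * 20 / 1000
BDP in bits = 20000000
BDP in bytes = 20000000 / 8 = 2500000

2500000


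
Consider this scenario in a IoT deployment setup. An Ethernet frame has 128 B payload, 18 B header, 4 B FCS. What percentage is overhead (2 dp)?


Given: payload = 128 B, header = 18 B, trailer = 4 B
Overhead bytes = header + trailer = 18 + 4 = 22
Total frame = payload + overhead = 128 + 22 = 150
Overhead % = 22 / 150 * 100 = 14.6667% -> 14.67% (2 dp)

14.67


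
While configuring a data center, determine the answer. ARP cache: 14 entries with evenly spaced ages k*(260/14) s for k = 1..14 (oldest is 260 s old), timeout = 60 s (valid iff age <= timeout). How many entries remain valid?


Ages are k * 260/14 s for k = 1..14 (spacing = 18.5714 s).
Entry k is valid iff k * 260/14 <= 60 iff k <= 14 * 60 / 260 = 3.2308
n_valid = floor(3.2308) = 3
(n_stale = 14 - 3 = 11)

3


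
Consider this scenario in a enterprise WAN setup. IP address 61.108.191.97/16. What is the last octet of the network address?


Given: IP = 61.108.191.97, prefix = /16
Subnet mask = 255.255.0.0
Last octet of IP: 97
Last octet of mask: 0
Network last octet = 97 AND 0 = 0

0


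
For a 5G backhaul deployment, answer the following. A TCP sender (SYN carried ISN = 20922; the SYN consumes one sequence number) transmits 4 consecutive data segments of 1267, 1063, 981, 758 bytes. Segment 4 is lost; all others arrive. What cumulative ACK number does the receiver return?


SYN uses sequence number 20922; first data byte = ISN + 1 = 20923.
Segment 1: SEQ = 20923, len = 1267 B, covers [20923, 22189]
Segment 2: SEQ = 22190, len = 1063 B, covers [22190, 23252]
Segment 3: SEQ = 23253, len = 981 B, covers [23253, 24233]
Segment 4: SEQ = 24234, len = 758 B, covers [24234, 24991] [LOST]
In-order data received: bytes [20923, 24233] (segments 1..3).
Segment 4 missing -> gap begins at byte 24234.
Cumulative ACK = next expected in-order byte = 20923 + 1267 + 1063 + 981 = 24234

24234


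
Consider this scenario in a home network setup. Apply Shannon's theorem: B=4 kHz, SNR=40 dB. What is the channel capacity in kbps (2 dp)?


Given: B = 4 kHz, SNR = 40 dB
SNR linear = 10^(40/10) = 10000
1 + SNR = 10001
log2(10001) = 13.2878566418
C = 4 * 1000 * 13.2878566418 = 53151.4266 bps
C = 53.151427 kbps -> 53.15 kbps (2 dp)

53.15


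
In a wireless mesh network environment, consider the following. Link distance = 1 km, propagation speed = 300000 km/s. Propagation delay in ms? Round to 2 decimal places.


Given: distance = 1 km, speed = 300000 km/s
Delay = distance / speed = 1 / 300000 seconds
Delay in ms = 1 * 1000 / 300000
Delay = 0.0033 ms
Rounded to 2 dp = 0.00 ms

0.00


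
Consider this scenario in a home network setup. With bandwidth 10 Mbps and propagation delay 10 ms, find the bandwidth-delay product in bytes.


Given: bandwidth = 10 Mbps, delay = 10 ms
BDP in bits = 10 * 10^6 * 10 / 1000
BDP in bits = 100000
BDP in bytes = 100000 / 8 = 12500

12500


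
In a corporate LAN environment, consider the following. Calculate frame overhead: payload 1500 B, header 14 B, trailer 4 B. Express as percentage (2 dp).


Given: payload = 1500 B, header = 14 B, trailer = 4 B
Overhead bytes = header + trailer = 14 + 4 = 18
Total frame = payload + overhead = 1500 + 18 = 1518
Overhead % = 18 / 1518 * 100 = 1.1858% -> 1.19% (2 dp)

1.19


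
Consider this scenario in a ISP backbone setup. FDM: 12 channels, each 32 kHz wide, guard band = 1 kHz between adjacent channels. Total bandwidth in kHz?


Given: 12 channels, 32 kHz each, guard = 1 kHz
Channel bandwidth = 12 * 32 = 384 kHz
Guard bands = 11 gaps * 1 kHz = 11 kHz
Total = 384 + 11 = 395 kHz

395


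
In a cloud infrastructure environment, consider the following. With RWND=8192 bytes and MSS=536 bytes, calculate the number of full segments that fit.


Given: RWND = 8192 bytes, MSS = 536 bytes
Full segments = floor(RWND / MSS)
Full segments = floor(8192 / 536)
Full segments = floor(15.2836) = 15

15


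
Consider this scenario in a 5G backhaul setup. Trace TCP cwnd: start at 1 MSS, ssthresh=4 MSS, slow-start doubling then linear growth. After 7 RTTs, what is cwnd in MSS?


RTT 0: cwnd = 1 MSS (initial)
RTT 1: cwnd = 2 MSS (slow start, doubled)
RTT 2: cwnd = 4 MSS (slow start, doubled)
RTT 3: cwnd = 5 MSS (congestion avoidance, +1)
RTT 4: cwnd = 6 MSS (congestion avoidance, +1)
RTT 5: cwnd = 7 MSS (congestion avoidance, +1)
RTT 6: cwnd = 8 MSS (congestion avoidance, +1)
RTT 7: cwnd = 9 MSS (congestion avoidance, +1)

9


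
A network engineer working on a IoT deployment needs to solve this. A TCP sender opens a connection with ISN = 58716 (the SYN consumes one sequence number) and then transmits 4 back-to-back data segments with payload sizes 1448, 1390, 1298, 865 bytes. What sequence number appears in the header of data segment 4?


The SYN occupies sequence number ISN = 58716, so the first data byte is ISN + 1 = 58717.
SEQ of data segment i = (ISN + 1) + sum of payload sizes of segments 1..i-1.
Segment 1: SEQ = 58717, payload = 1448 bytes
Segment 2: SEQ = 60165, payload = 1390 bytes
Segment 3: SEQ = 61555, payload = 1298 bytes
Segment 4: SEQ = 62853, payload = 865 bytes
SEQ of segment 4 = 58717 + 1448 + 1390 + 1298 = 62853

62853


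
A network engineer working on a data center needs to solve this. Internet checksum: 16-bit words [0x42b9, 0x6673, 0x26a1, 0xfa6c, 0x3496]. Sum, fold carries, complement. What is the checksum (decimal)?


Given words: [0x42b9, 0x6673, 0x26a1, 0xfa6c, 0x3496]
Step 1: Sum all words
Raw sum = 17081 + 26227 + 9889 + 64108 + 13462 = 130767
Step 2: Fold carry: (65231 + 1) = 65232
One's complement = ~65232 & 0xFFFF = 303

303


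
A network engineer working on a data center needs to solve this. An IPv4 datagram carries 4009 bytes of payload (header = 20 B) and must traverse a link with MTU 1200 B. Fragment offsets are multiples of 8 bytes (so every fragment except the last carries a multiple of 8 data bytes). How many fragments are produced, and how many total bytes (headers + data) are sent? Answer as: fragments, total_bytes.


Max data per non-final fragment = floor((MTU - header)/8)*8 = floor((1200 - 20)/8)*8 = floor(1180/8)*8 = 1176 B
Final fragment needs no 8-byte alignment: it can carry up to MTU - header = 1180 B
Non-final fragments needed = ceil((payload - 1180) / 1176) = ceil(2829/1176) = ceil(2.4056) = 3
Number of fragments = 3 + 1 = 4
Fragment sizes (data): 3 * 1176 B + 481 B (last, 481 <= 1180 OK)
Total bytes sent = payload + n_frags * header = 4009 + 4*20 = 4009 + 80 = 4089 B

4, 4089


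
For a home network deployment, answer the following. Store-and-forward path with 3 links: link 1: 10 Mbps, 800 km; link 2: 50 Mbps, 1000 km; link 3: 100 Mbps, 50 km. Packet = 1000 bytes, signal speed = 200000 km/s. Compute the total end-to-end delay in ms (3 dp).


Packet = 1000 bytes = 8000 bits. Store-and-forward: sum (t_trans + t_prop) per link.
Link 1: t_trans = 8000/(10*10^6) s = 0.8000 ms; t_prop = 800/200000 s = 4.0000 ms; subtotal = 4.8000 ms
Link 2: t_trans = 8000/(50*10^6) s = 0.1600 ms; t_prop = 1000/200000 s = 5.0000 ms; subtotal = 5.1600 ms
Link 3: t_trans = 8000/(100*10^6) s = 0.0800 ms; t_prop = 50/200000 s = 0.2500 ms; subtotal = 0.3300 ms
End-to-end = 4.8000 + 5.1600 + 0.3300 = 10.2900 ms -> 10.290 ms (3 dp)

10.290


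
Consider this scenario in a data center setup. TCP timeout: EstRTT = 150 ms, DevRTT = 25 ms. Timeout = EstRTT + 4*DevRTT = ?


Given: EstRTT = 150 ms, DevRTT = 25 ms
Timeout = EstRTT + 4 * DevRTT
4 * DevRTT = 4 * 25 = 100
Timeout = 150 + 100 = 250 ms

250


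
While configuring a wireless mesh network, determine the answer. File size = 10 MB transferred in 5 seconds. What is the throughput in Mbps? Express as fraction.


Given: file = 10 MB, time = 5 s
File in Mb = 10 * 8 = 80 Mb
Throughput = 80 / 5 Mbps
Throughput = 16 Mbps

16


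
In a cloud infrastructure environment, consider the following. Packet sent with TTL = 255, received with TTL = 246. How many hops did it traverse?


Given: initial TTL = 255, received TTL = 246
Hops = initial TTL - received TTL
Hops = 255 - 246 = 9

9


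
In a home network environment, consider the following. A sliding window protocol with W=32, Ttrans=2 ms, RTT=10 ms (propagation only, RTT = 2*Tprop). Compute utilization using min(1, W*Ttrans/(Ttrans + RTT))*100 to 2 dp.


Given: W = 32, Ttrans = 2 ms, RTT = 10 ms (= 2 * Tprop, Tprop = 5 ms)
Cycle time = Ttrans + RTT = 2 + 10 = 12 ms (first packet sent until its ACK returns)
W * Ttrans = 32 * 2 = 64 ms of sending per cycle
W * Ttrans / (Ttrans + RTT) = 64 / 12 = 5.333333
U = min(1, 5.333333) = 1.000000
U% = 100.00%

100.00


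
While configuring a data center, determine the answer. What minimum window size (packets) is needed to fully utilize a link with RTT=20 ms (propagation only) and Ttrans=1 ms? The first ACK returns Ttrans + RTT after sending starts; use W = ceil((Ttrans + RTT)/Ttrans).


Given: Ttrans = 1 ms, RTT = 20 ms (= 2 * Tprop, Tprop = 10 ms)
Time until first ACK returns = Ttrans + RTT = 1 + 20 = 21 ms
Need W * Ttrans >= Ttrans + RTT  ->  W >= (Ttrans + RTT) / Ttrans
(Ttrans + RTT) / Ttrans = 21 / 1 = 21
W_min = ceil(21) = 21

21


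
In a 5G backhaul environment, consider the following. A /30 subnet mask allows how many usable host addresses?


Given: subnet mask /30
Host bits = 32 - 30 = 2
Total addresses = 2^2 = 4
Usable hosts = 4 - 2 (network + broadcast) = 2

2


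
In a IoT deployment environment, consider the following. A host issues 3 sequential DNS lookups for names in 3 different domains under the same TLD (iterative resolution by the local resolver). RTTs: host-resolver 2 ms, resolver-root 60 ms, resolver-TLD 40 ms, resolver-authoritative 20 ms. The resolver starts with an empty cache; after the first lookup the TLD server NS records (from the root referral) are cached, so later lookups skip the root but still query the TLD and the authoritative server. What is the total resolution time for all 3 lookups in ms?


Lookup 1 (cold cache): local + root + TLD + auth = 2 + 60 + 40 + 20 = 122 ms
Lookups 2..3 (TLD NS cached -> skip root; new domain -> still ask TLD and auth): local + TLD + auth = 2 + 40 + 20 = 62 ms each
Remaining 2 lookups: 2 * 62 = 124 ms
Total = 122 + 124 = 246 ms

246


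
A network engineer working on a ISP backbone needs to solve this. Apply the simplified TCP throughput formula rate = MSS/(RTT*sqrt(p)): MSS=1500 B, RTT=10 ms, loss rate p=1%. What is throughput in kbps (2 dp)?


Given: MSS = 1500 bytes, RTT = 10 ms, loss = 1%
RTT in seconds = 10 / 1000 = 0.01
Loss rate = 1% = 0.01
sqrt(loss) = sqrt(0.01) = 0.1
Throughput (bytes/s) = 1500 / (0.01 * 0.1) = 1500000.0000
Throughput (kbps) = 1500000.0000 * 8 / 1000 = 12000.000000 -> 12000.00 kbps (2 dp)

12000.00


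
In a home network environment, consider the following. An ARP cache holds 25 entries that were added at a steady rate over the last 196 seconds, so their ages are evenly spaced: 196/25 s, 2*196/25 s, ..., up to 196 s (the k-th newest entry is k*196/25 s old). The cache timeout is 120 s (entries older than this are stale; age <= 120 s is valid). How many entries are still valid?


Ages are k * 196/25 s for k = 1..25 (spacing = 7.8400 s).
Entry k is valid iff k * 196/25 <= 120 iff k <= 25 * 120 / 196 = 15.3061
n_valid = floor(15.3061) = 15
(n_stale = 25 - 15 = 10)

15


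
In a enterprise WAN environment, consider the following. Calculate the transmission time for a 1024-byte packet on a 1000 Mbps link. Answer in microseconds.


Given: packet = 1024 bytes, bandwidth = 1000 Mbps
Packet in bits = 1024 * 8 = 8192 bits
Bandwidth = 1000 * 10^6 = 1000000000 bps
Time = 8192 / 1000000000 seconds
Time in us = 8192 * 10^6 / 1000000000 = 8.192

8.192


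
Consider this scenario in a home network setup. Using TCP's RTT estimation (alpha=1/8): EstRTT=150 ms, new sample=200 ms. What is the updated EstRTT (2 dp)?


Given: EstRTT = 150 ms, SampleRTT = 200 ms, alpha = 1/8
New EstRTT = (1 - alpha) * EstRTT + alpha * SampleRTT
(7/8) * 150 = 131.25
(1/8) * 200 = 25
New EstRTT = 131.25 + 25 = 156.25 ms -> 156.25 ms (2 dp)

156.25


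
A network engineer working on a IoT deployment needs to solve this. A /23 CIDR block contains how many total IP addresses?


Given: CIDR prefix /23
Host bits = 32 - 23 = 9
Total addresses = 2^9 = 512

512


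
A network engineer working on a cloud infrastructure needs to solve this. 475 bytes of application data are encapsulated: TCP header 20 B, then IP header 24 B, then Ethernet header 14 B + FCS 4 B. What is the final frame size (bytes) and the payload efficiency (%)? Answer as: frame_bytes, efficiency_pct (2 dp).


TCP segment = 475 + 20 = 495 B
IP packet = 495 + 24 = 519 B
Ethernet frame = 519 + 14 + 4 = 537 B
Efficiency = app / frame = 475 / 537 = 0.884544 = 88.4544% -> 88.45% (2 dp)

537, 88.45


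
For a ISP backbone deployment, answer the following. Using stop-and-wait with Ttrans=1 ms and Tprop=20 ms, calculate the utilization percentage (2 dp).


Given: Ttrans = 1 ms, Tprop = 20 ms
RTT = 2 * Tprop = 2 * 20 = 40 ms
U = Ttrans / (Ttrans + RTT)
U = 1 / (1 + 40)
U = 1 / 41 = 0.02439
U% = 2.44%

2.44


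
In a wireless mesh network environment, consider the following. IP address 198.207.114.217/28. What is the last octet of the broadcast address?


Given: IP = 198.207.114.217, prefix = /28
Host bits = 32 - 28 = 4
Network last octet = 217 AND mask = 208
Host part size = 2^4 - 1 = 15
Broadcast last octet = 208 OR 15 = 223

223


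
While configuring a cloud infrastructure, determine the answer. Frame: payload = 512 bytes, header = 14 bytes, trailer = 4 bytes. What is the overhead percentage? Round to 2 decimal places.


Given: payload = 512 B, header = 14 B, trailer = 4 B
Overhead bytes = header + trailer = 14 + 4 = 18
Total frame = payload + overhead = 512 + 18 = 530
Overhead % = 18 / 530 * 100 = 3.3962% -> 3.40% (2 dp)

3.40


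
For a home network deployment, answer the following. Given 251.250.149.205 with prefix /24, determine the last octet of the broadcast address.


Given: IP = 251.250.149.205, prefix = /24
Host bits = 32 - 24 = 8
Network last octet = 205 AND mask = 0
Host part size = 2^8 - 1 = 255
Broadcast last octet = 0 OR 255 = 255

255


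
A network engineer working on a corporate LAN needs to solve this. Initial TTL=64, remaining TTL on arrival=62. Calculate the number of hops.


Given: initial TTL = 64, received TTL = 62
Hops = initial TTL - received TTL
Hops = 64 - 62 = 2

2


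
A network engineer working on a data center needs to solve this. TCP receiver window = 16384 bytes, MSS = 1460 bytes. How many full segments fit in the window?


Given: RWND = 16384 bytes, MSS = 1460 bytes
Full segments = floor(RWND / MSS)
Full segments = floor(16384 / 1460)
Full segments = floor(11.2219) = 11

11


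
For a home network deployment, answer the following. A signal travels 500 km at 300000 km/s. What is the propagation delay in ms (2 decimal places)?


Given: distance = 500 km, speed = 300000 km/s
Delay = distance / speed = 500 / 300000 seconds
Delay in ms = 500 * 1000 / 300000
Delay = 1.6667 ms
Rounded to 2 dp = 1.67 ms

1.67


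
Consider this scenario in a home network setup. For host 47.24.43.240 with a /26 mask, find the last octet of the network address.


Given: IP = 47.24.43.240, prefix = /26
Subnet mask = 255.255.255.192
Last octet of IP: 240
Last octet of mask: 192
Network last octet = 240 AND 192 = 192

192


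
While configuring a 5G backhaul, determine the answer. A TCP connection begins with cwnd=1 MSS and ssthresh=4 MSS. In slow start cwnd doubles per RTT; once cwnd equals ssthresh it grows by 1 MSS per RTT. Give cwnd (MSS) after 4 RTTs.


RTT 0: cwnd = 1 MSS (initial)
RTT 1: cwnd = 2 MSS (slow start, doubled)
RTT 2: cwnd = 4 MSS (slow start, doubled)
RTT 3: cwnd = 5 MSS (congestion avoidance, +1)
RTT 4: cwnd = 6 MSS (congestion avoidance, +1)

6


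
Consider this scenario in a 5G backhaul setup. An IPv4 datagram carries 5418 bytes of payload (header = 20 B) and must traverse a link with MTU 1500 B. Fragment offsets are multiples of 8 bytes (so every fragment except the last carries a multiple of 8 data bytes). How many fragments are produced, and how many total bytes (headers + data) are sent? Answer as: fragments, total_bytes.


Max data per non-final fragment = floor((MTU - header)/8)*8 = floor((1500 - 20)/8)*8 = floor(1480/8)*8 = 1480 B
Final fragment needs no 8-byte alignment: it can carry up to MTU - header = 1480 B
Non-final fragments needed = ceil((payload - 1480) / 1480) = ceil(3938/1480) = ceil(2.6608) = 3
Number of fragments = 3 + 1 = 4
Fragment sizes (data): 3 * 1480 B + 978 B (last, 978 <= 1480 OK)
Total bytes sent = payload + n_frags * header = 5418 + 4*20 = 5418 + 80 = 5498 B

4, 5498


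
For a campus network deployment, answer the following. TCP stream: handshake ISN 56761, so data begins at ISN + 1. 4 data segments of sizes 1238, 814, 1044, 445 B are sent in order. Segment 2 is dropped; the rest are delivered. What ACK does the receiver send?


SYN uses sequence number 56761; first data byte = ISN + 1 = 56762.
Segment 1: SEQ = 56762, len = 1238 B, covers [56762, 57999]
Segment 2: SEQ = 58000, len = 814 B, covers [58000, 58813] [LOST]
Segment 3: SEQ = 58814, len = 1044 B, covers [58814, 59857]
Segment 4: SEQ = 59858, len = 445 B, covers [59858, 60302]
In-order data received: bytes [56762, 57999] (segments 1..1).
Segment 2 missing -> gap begins at byte 58000; later segments buffered out of order.
Cumulative ACK = next expected in-order byte = 56762 + 1238 = 58000

58000


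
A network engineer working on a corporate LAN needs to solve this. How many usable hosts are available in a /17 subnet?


Given: subnet mask /17
Host bits = 32 - 17 = 15
Total addresses = 2^15 = 32768
Usable hosts = 32768 - 2 (network + broadcast) = 32766

32766


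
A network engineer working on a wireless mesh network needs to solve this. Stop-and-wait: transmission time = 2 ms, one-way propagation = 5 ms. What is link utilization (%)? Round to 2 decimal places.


Given: Ttrans = 2 ms, Tprop = 5 ms
RTT = 2 * Tprop = 2 * 5 = 10 ms
U = Ttrans / (Ttrans + RTT)
U = 2 / (2 + 10)
U = 2 / 12 = 0.166667
U% = 16.67%

16.67


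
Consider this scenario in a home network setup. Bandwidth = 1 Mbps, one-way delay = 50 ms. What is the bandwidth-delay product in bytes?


Given: bandwidth = 1 Mbps, delay = 50 ms
BDP in bits = 1 * 10^6 * 50 / 1000
BDP in bits = 50000
BDP in bytes = 50000 / 8 = 6250

6250


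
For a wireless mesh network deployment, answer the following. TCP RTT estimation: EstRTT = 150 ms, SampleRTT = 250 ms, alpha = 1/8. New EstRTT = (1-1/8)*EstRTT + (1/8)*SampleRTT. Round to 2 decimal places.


Given: EstRTT = 150 ms, SampleRTT = 250 ms, alpha = 1/8
New EstRTT = (1 - alpha) * EstRTT + alpha * SampleRTT
(7/8) * 150 = 131.25
(1/8) * 250 = 31.25
New EstRTT = 131.25 + 31.25 = 162.5 ms -> 162.50 ms (2 dp)

162.50


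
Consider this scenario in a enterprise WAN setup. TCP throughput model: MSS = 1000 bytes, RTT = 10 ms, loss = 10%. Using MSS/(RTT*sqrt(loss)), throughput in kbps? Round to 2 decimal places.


Given: MSS = 1000 bytes, RTT = 10 ms, loss = 10%
RTT in seconds = 10 / 1000 = 0.01
Loss rate = 10% = 0.1
sqrt(loss) = sqrt(0.1) = 0.316227766017
Throughput (bytes/s) = 1000 / (0.01 * 0.316227766017) = 316227.7660
Throughput (kbps) = 316227.7660 * 8 / 1000 = 2529.822128 -> 2529.82 kbps (2 dp)

2529.82


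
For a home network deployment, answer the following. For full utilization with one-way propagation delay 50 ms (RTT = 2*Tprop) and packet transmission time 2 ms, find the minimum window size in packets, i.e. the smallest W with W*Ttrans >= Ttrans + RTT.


Given: Ttrans = 2 ms, RTT = 100 ms (= 2 * Tprop, Tprop = 50 ms)
Time until first ACK returns = Ttrans + RTT = 2 + 100 = 102 ms
Need W * Ttrans >= Ttrans + RTT  ->  W >= (Ttrans + RTT) / Ttrans
(Ttrans + RTT) / Ttrans = 102 / 2 = 51
W_min = ceil(51) = 51

51


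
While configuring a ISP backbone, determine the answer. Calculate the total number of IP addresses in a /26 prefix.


Given: CIDR prefix /26
Host bits = 32 - 26 = 6
Total addresses = 2^6 = 64

64


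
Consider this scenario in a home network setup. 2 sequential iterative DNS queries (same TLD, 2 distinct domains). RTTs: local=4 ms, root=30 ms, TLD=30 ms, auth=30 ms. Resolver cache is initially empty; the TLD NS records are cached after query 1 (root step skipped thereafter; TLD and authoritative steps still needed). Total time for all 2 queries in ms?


Lookup 1 (cold cache): local + root + TLD + auth = 4 + 30 + 30 + 30 = 94 ms
Lookups 2..2 (TLD NS cached -> skip root; new domain -> still ask TLD and auth): local + TLD + auth = 4 + 30 + 30 = 64 ms each
Remaining 1 lookups: 1 * 64 = 64 ms
Total = 94 + 64 = 158 ms

158


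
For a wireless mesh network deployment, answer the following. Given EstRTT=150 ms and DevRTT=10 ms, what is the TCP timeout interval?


Given: EstRTT = 150 ms, DevRTT = 10 ms
Timeout = EstRTT + 4 * DevRTT
4 * DevRTT = 4 * 10 = 40
Timeout = 150 + 40 = 190 ms

190


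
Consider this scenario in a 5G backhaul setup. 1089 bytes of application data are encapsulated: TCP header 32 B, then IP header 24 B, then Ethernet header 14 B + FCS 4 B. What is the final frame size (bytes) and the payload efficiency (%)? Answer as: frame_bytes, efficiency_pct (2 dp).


TCP segment = 1089 + 32 = 1121 B
IP packet = 1121 + 24 = 1145 B
Ethernet frame = 1145 + 14 + 4 = 1163 B
Efficiency = app / frame = 1089 / 1163 = 0.936371 = 93.6371% -> 93.64% (2 dp)

1163, 93.64


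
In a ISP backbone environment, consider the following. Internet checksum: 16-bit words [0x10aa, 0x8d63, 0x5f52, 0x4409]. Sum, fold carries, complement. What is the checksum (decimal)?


Given words: [0x10aa, 0x8d63, 0x5f52, 0x4409]
Step 1: Sum all words
Raw sum = 4266 + 36195 + 24402 + 17417 = 82280
Step 2: Fold carry: (16744 + 1) = 16745
One's complement = ~16745 & 0xFFFF = 48790

48790


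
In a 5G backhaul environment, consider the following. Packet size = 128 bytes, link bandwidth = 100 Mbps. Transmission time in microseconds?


Given: packet = 128 bytes, bandwidth = 100 Mbps
Packet in bits = 128 * 8 = 1024 bits
Bandwidth = 100 * 10^6 = 100000000 bps
Time = 1024 / 100000000 seconds
Time in us = 1024 * 10^6 / 100000000 = 10.24

10.24


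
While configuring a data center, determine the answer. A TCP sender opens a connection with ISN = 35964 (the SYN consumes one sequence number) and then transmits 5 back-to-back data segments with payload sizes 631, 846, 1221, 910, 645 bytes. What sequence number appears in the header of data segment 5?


The SYN occupies sequence number ISN = 35964, so the first data byte is ISN + 1 = 35965.
SEQ of data segment i = (ISN + 1) + sum of payload sizes of segments 1..i-1.
Segment 1: SEQ = 35965, payload = 631 bytes
Segment 2: SEQ = 36596, payload = 846 bytes
Segment 3: SEQ = 37442, payload = 1221 bytes
Segment 4: SEQ = 38663, payload = 910 bytes
Segment 5: SEQ = 39573, payload = 645 bytes
SEQ of segment 5 = 35965 + 631 + 846 + 1221 + 910 = 39573

39573


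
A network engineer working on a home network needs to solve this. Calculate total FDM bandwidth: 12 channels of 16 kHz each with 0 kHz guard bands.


Given: 12 channels, 16 kHz each, guard = 0 kHz
Channel bandwidth = 12 * 16 = 192 kHz
Guard bands = 11 gaps * 0 kHz = 0 kHz
Total = 192 + 0 = 192 kHz

192


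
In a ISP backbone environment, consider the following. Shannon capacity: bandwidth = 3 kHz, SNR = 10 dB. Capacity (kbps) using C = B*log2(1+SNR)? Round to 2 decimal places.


Given: B = 3 kHz, SNR = 10 dB
SNR linear = 10^(10/10) = 10
1 + SNR = 11
log2(11) = 3.4594316186
C = 3 * 1000 * 3.4594316186 = 10378.2949 bps
C = 10.378295 kbps -> 10.38 kbps (2 dp)

10.38


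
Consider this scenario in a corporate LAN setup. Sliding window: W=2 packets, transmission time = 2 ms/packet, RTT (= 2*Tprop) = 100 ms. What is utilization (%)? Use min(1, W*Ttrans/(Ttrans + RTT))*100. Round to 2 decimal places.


Given: W = 2, Ttrans = 2 ms, RTT = 100 ms (= 2 * Tprop, Tprop = 50 ms)
Cycle time = Ttrans + RTT = 2 + 100 = 102 ms (first packet sent until its ACK returns)
W * Ttrans = 2 * 2 = 4 ms of sending per cycle
W * Ttrans / (Ttrans + RTT) = 4 / 102 = 0.039216
U = min(1, 0.039216) = 0.039216
U% = 3.92%

3.92


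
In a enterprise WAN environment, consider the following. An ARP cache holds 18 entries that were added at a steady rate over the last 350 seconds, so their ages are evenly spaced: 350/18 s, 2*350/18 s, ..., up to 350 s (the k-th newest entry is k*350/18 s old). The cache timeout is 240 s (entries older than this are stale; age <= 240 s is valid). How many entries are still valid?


Ages are k * 350/18 s for k = 1..18 (spacing = 19.4444 s).
Entry k is valid iff k * 350/18 <= 240 iff k <= 18 * 240 / 350 = 12.3429
n_valid = floor(12.3429) = 12
(n_stale = 18 - 12 = 6)

12


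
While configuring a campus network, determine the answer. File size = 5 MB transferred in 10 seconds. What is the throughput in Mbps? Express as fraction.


Given: file = 5 MB, time = 10 s
File in Mb = 5 * 8 = 40 Mb
Throughput = 40 / 10 Mbps
Throughput = 4 Mbps

4


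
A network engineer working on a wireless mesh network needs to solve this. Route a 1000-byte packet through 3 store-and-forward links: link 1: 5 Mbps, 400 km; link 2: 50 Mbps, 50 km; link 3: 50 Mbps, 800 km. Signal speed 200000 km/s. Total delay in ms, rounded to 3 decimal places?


Packet = 1000 bytes = 8000 bits. Store-and-forward: sum (t_trans + t_prop) per link.
Link 1: t_trans = 8000/(5*10^6) s = 1.6000 ms; t_prop = 400/200000 s = 2.0000 ms; subtotal = 3.6000 ms
Link 2: t_trans = 8000/(50*10^6) s = 0.1600 ms; t_prop = 50/200000 s = 0.2500 ms; subtotal = 0.4100 ms
Link 3: t_trans = 8000/(50*10^6) s = 0.1600 ms; t_prop = 800/200000 s = 4.0000 ms; subtotal = 4.1600 ms
End-to-end = 3.6000 + 0.4100 + 4.1600 = 8.1700 ms -> 8.170 ms (3 dp)

8.170


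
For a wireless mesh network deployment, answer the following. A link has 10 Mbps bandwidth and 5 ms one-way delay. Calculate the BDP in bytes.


Given: bandwidth = 10 Mbps, delay = 5 ms
BDP in bits = 10 * 10^6 * 5 / 1000
BDP in bits = 50000
BDP in bytes = 50000 / 8 = 6250

6250


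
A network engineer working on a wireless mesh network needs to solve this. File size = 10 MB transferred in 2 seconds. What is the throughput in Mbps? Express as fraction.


Given: file = 10 MB, time = 2 s
File in Mb = 10 * 8 = 80 Mb
Throughput = 80 / 2 Mbps
Throughput = 40 Mbps

40


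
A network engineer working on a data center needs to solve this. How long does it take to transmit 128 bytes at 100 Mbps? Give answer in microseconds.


Given: packet = 128 bytes, bandwidth = 100 Mbps
Packet in bits = 128 * 8 = 1024 bits
Bandwidth = 100 * 10^6 = 100000000 bps
Time = 1024 / 100000000 seconds
Time in us = 1024 * 10^6 / 100000000 = 10.24

10.24


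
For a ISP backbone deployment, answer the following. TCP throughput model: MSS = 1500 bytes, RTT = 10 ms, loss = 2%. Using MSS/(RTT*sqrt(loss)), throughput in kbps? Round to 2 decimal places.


Given: MSS = 1500 bytes, RTT = 10 ms, loss = 2%
RTT in seconds = 10 / 1000 = 0.01
Loss rate = 2% = 0.02
sqrt(loss) = sqrt(0.02) = 0.141421356237
Throughput (bytes/s) = 1500 / (0.01 * 0.141421356237) = 1060660.1718
Throughput (kbps) = 1060660.1718 * 8 / 1000 = 8485.281374 -> 8485.28 kbps (2 dp)

8485.28


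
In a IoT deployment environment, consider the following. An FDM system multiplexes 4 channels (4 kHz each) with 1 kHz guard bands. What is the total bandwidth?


Given: 4 channels, 4 kHz each, guard = 1 kHz
Channel bandwidth = 4 * 4 = 16 kHz
Guard bands = 3 gaps * 1 kHz = 3 kHz
Total = 16 + 3 = 19 kHz

19


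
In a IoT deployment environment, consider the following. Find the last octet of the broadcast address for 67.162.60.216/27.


Given: IP = 67.162.60.216, prefix = /27
Host bits = 32 - 27 = 5
Network last octet = 216 AND mask = 192
Host part size = 2^5 - 1 = 31
Broadcast last octet = 192 OR 31 = 223

223


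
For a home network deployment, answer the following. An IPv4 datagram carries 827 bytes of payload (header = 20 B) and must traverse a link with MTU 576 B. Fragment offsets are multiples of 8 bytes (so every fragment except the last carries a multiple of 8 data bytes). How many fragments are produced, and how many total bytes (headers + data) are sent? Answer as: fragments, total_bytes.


Max data per non-final fragment = floor((MTU - header)/8)*8 = floor((576 - 20)/8)*8 = floor(556/8)*8 = 552 B
Final fragment needs no 8-byte alignment: it can carry up to MTU - header = 556 B
Non-final fragments needed = ceil((payload - 556) / 552) = ceil(271/552) = ceil(0.4909) = 1
Number of fragments = 1 + 1 = 2
Fragment sizes (data): 1 * 552 B + 275 B (last, 275 <= 556 OK)
Total bytes sent = payload + n_frags * header = 827 + 2*20 = 827 + 40 = 867 B

2, 867


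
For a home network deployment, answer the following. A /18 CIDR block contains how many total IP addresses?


Given: CIDR prefix /18
Host bits = 32 - 18 = 14
Total addresses = 2^14 = 16384

16384


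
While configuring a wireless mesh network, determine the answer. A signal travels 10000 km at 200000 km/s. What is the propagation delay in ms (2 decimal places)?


Given: distance = 10000 km, speed = 200000 km/s
Delay = distance / speed = 10000 / 200000 seconds
Delay in ms = 10000 * 1000 / 200000
Delay = 50.0000 ms
Rounded to 2 dp = 50.00 ms

50.00


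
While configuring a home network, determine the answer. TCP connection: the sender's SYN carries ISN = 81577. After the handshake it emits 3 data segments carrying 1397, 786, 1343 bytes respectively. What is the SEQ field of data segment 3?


The SYN occupies sequence number ISN = 81577, so the first data byte is ISN + 1 = 81578.
SEQ of data segment i = (ISN + 1) + sum of payload sizes of segments 1..i-1.
Segment 1: SEQ = 81578, payload = 1397 bytes
Segment 2: SEQ = 82975, payload = 786 bytes
Segment 3: SEQ = 83761, payload = 1343 bytes
SEQ of segment 3 = 81578 + 1397 + 786 = 83761

83761


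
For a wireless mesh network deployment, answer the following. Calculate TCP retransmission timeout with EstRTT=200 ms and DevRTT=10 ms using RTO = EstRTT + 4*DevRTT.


Given: EstRTT = 200 ms, DevRTT = 10 ms
Timeout = EstRTT + 4 * DevRTT
4 * DevRTT = 4 * 10 = 40
Timeout = 200 + 40 = 240 ms

240


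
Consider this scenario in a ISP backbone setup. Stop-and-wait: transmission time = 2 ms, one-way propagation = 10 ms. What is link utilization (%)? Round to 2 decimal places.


Given: Ttrans = 2 ms, Tprop = 10 ms
RTT = 2 * Tprop = 2 * 10 = 20 ms
U = Ttrans / (Ttrans + RTT)
U = 2 / (2 + 20)
U = 2 / 22 = 0.090909
U% = 9.09%

9.09


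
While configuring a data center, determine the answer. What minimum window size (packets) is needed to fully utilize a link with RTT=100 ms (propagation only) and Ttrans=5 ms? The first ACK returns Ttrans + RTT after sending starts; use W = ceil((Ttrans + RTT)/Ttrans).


Given: Ttrans = 5 ms, RTT = 100 ms (= 2 * Tprop, Tprop = 50 ms)
Time until first ACK returns = Ttrans + RTT = 5 + 100 = 105 ms
Need W * Ttrans >= Ttrans + RTT  ->  W >= (Ttrans + RTT) / Ttrans
(Ttrans + RTT) / Ttrans = 105 / 5 = 21
W_min = ceil(21) = 21

21


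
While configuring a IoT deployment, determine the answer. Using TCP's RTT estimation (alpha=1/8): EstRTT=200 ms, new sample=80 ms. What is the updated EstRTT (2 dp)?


Given: EstRTT = 200 ms, SampleRTT = 80 ms, alpha = 1/8
New EstRTT = (1 - alpha) * EstRTT + alpha * SampleRTT
(7/8) * 200 = 175
(1/8) * 80 = 10
New EstRTT = 175 + 10 = 185 ms -> 185.00 ms (2 dp)

185.00


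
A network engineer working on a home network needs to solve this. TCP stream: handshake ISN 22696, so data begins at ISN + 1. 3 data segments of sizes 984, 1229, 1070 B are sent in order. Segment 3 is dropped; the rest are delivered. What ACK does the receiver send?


SYN uses sequence number 22696; first data byte = ISN + 1 = 22697.
Segment 1: SEQ = 22697, len = 984 B, covers [22697, 23680]
Segment 2: SEQ = 23681, len = 1229 B, covers [23681, 24909]
Segment 3: SEQ = 24910, len = 1070 B, covers [24910, 25979] [LOST]
In-order data received: bytes [22697, 24909] (segments 1..2).
Segment 3 missing -> gap begins at byte 24910.
Cumulative ACK = next expected in-order byte = 22697 + 984 + 1229 = 24910

24910


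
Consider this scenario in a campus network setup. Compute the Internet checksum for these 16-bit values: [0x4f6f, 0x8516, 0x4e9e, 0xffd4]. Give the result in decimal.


Given words: [0x4f6f, 0x8516, 0x4e9e, 0xffd4]
Step 1: Sum all words
Raw sum = 20335 + 34070 + 20126 + 65492 = 140023
Step 2: Fold carry: (8951 + 2) = 8953
One's complement = ~8953 & 0xFFFF = 56582

56582


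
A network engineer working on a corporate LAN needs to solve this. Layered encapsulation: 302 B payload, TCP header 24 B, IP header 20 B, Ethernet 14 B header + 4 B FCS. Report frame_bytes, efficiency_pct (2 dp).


TCP segment = 302 + 24 = 326 B
IP packet = 326 + 20 = 346 B
Ethernet frame = 346 + 14 + 4 = 364 B
Efficiency = app / frame = 302 / 364 = 0.829670 = 82.9670% -> 82.97% (2 dp)

364, 82.97


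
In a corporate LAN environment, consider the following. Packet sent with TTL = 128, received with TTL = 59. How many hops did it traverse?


Given: initial TTL = 128, received TTL = 59
Hops = initial TTL - received TTL
Hops = 128 - 59 = 69

69


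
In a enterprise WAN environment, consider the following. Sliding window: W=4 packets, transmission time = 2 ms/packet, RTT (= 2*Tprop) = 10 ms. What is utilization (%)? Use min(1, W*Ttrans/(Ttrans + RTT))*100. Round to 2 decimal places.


Given: W = 4, Ttrans = 2 ms, RTT = 10 ms (= 2 * Tprop, Tprop = 5 ms)
Cycle time = Ttrans + RTT = 2 + 10 = 12 ms (first packet sent until its ACK returns)
W * Ttrans = 4 * 2 = 8 ms of sending per cycle
W * Ttrans / (Ttrans + RTT) = 8 / 12 = 0.666667
U = min(1, 0.666667) = 0.666667
U% = 66.67%

66.67


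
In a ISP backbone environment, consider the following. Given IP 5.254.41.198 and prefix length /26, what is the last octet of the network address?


Given: IP = 5.254.41.198, prefix = /26
Subnet mask = 255.255.255.192
Last octet of IP: 198
Last octet of mask: 192
Network last octet = 198 AND 192 = 192

192


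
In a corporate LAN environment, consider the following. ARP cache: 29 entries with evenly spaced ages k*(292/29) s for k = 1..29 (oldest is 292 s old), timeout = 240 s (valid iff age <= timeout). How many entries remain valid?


Ages are k * 292/29 s for k = 1..29 (spacing = 10.0690 s).
Entry k is valid iff k * 292/29 <= 240 iff k <= 29 * 240 / 292 = 23.8356
n_valid = floor(23.8356) = 23
(n_stale = 29 - 23 = 6)

23


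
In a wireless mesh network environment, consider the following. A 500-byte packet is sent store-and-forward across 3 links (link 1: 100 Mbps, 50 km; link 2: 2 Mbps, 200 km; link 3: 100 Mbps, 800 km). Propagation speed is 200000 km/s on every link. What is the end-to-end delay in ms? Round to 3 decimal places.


Packet = 500 bytes = 4000 bits. Store-and-forward: sum (t_trans + t_prop) per link.
Link 1: t_trans = 4000/(100*10^6) s = 0.0400 ms; t_prop = 50/200000 s = 0.2500 ms; subtotal = 0.2900 ms
Link 2: t_trans = 4000/(2*10^6) s = 2.0000 ms; t_prop = 200/200000 s = 1.0000 ms; subtotal = 3.0000 ms
Link 3: t_trans = 4000/(100*10^6) s = 0.0400 ms; t_prop = 800/200000 s = 4.0000 ms; subtotal = 4.0400 ms
End-to-end = 0.2900 + 3.0000 + 4.0400 = 7.3300 ms -> 7.330 ms (3 dp)

7.330


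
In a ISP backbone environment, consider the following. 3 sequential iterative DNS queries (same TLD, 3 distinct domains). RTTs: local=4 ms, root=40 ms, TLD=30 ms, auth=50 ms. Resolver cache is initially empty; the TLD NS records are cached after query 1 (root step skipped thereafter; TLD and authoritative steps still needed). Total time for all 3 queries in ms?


Lookup 1 (cold cache): local + root + TLD + auth = 4 + 40 + 30 + 50 = 124 ms
Lookups 2..3 (TLD NS cached -> skip root; new domain -> still ask TLD and auth): local + TLD + auth = 4 + 30 + 50 = 84 ms each
Remaining 2 lookups: 2 * 84 = 168 ms
Total = 124 + 168 = 292 ms

292


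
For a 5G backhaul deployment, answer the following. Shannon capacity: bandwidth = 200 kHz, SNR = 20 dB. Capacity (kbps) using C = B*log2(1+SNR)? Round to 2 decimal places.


Given: B = 200 kHz, SNR = 20 dB
SNR linear = 10^(20/10) = 100
1 + SNR = 101
log2(101) = 6.6582114828
C = 200 * 1000 * 6.6582114828 = 1331642.2966 bps
C = 1331.642297 kbps -> 1331.64 kbps (2 dp)

1331.64


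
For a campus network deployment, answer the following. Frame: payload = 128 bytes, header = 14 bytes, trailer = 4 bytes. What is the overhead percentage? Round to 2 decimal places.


Given: payload = 128 B, header = 14 B, trailer = 4 B
Overhead bytes = header + trailer = 14 + 4 = 18
Total frame = payload + overhead = 128 + 18 = 146
Overhead % = 18 / 146 * 100 = 12.3288% -> 12.33% (2 dp)

12.33


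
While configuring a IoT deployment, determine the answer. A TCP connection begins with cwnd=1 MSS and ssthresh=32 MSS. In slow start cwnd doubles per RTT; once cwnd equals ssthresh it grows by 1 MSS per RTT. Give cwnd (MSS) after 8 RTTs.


RTT 0: cwnd = 1 MSS (initial)
RTT 1: cwnd = 2 MSS (slow start, doubled)
RTT 2: cwnd = 4 MSS (slow start, doubled)
RTT 3: cwnd = 8 MSS (slow start, doubled)
RTT 4: cwnd = 16 MSS (slow start, doubled)
RTT 5: cwnd = 32 MSS (slow start, doubled)
RTT 6: cwnd = 33 MSS (congestion avoidance, +1)
RTT 7: cwnd = 34 MSS (congestion avoidance, +1)
RTT 8: cwnd = 35 MSS (congestion avoidance, +1)

35
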